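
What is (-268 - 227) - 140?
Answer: -635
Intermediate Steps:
(-268 - 227) - 140 = -495 - 140 = -635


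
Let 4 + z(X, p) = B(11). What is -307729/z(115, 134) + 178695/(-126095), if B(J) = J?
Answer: -7760867824/176533 ≈ -43963.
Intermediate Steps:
z(X, p) = 7 (z(X, p) = -4 + 11 = 7)
-307729/z(115, 134) + 178695/(-126095) = -307729/7 + 178695/(-126095) = -307729*1/7 + 178695*(-1/126095) = -307729/7 - 35739/25219 = -7760867824/176533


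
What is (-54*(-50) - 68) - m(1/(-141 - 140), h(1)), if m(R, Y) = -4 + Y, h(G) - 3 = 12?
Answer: 2621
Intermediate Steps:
h(G) = 15 (h(G) = 3 + 12 = 15)
(-54*(-50) - 68) - m(1/(-141 - 140), h(1)) = (-54*(-50) - 68) - (-4 + 15) = (2700 - 68) - 1*11 = 2632 - 11 = 2621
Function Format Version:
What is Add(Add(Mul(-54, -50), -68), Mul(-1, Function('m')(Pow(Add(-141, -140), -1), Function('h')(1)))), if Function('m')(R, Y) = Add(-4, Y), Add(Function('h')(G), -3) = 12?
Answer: 2621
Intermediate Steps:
Function('h')(G) = 15 (Function('h')(G) = Add(3, 12) = 15)
Add(Add(Mul(-54, -50), -68), Mul(-1, Function('m')(Pow(Add(-141, -140), -1), Function('h')(1)))) = Add(Add(Mul(-54, -50), -68), Mul(-1, Add(-4, 15))) = Add(Add(2700, -68), Mul(-1, 11)) = Add(2632, -11) = 2621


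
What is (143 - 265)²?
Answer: 14884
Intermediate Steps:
(143 - 265)² = (-122)² = 14884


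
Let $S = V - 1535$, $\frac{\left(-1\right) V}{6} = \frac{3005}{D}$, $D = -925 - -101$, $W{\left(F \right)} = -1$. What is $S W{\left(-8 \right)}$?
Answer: $\frac{623405}{412} \approx 1513.1$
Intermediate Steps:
$D = -824$ ($D = -925 + 101 = -824$)
$V = \frac{9015}{412}$ ($V = - 6 \frac{3005}{-824} = - 6 \cdot 3005 \left(- \frac{1}{824}\right) = \left(-6\right) \left(- \frac{3005}{824}\right) = \frac{9015}{412} \approx 21.881$)
$S = - \frac{623405}{412}$ ($S = \frac{9015}{412} - 1535 = - \frac{623405}{412} \approx -1513.1$)
$S W{\left(-8 \right)} = \left(- \frac{623405}{412}\right) \left(-1\right) = \frac{623405}{412}$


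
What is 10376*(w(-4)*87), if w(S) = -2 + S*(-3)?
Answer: 9027120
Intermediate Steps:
w(S) = -2 - 3*S
10376*(w(-4)*87) = 10376*((-2 - 3*(-4))*87) = 10376*((-2 + 12)*87) = 10376*(10*87) = 10376*870 = 9027120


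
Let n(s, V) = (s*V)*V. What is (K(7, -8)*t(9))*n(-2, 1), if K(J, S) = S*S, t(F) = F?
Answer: -1152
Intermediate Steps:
K(J, S) = S²
n(s, V) = s*V² (n(s, V) = (V*s)*V = s*V²)
(K(7, -8)*t(9))*n(-2, 1) = ((-8)²*9)*(-2*1²) = (64*9)*(-2*1) = 576*(-2) = -1152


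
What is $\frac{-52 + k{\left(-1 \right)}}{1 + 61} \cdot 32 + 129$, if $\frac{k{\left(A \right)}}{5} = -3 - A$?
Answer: $97$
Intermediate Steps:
$k{\left(A \right)} = -15 - 5 A$ ($k{\left(A \right)} = 5 \left(-3 - A\right) = -15 - 5 A$)
$\frac{-52 + k{\left(-1 \right)}}{1 + 61} \cdot 32 + 129 = \frac{-52 - 10}{1 + 61} \cdot 32 + 129 = \frac{-52 + \left(-15 + 5\right)}{62} \cdot 32 + 129 = \left(-52 - 10\right) \frac{1}{62} \cdot 32 + 129 = \left(-62\right) \frac{1}{62} \cdot 32 + 129 = \left(-1\right) 32 + 129 = -32 + 129 = 97$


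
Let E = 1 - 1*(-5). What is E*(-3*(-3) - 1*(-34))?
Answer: 258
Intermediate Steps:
E = 6 (E = 1 + 5 = 6)
E*(-3*(-3) - 1*(-34)) = 6*(-3*(-3) - 1*(-34)) = 6*(9 + 34) = 6*43 = 258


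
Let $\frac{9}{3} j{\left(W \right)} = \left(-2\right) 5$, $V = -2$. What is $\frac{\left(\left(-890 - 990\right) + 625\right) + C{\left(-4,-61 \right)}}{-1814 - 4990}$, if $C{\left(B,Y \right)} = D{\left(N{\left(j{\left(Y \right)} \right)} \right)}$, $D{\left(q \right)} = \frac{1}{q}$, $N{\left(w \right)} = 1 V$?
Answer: $\frac{31}{168} \approx 0.18452$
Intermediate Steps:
$j{\left(W \right)} = - \frac{10}{3}$ ($j{\left(W \right)} = \frac{\left(-2\right) 5}{3} = \frac{1}{3} \left(-10\right) = - \frac{10}{3}$)
$N{\left(w \right)} = -2$ ($N{\left(w \right)} = 1 \left(-2\right) = -2$)
$C{\left(B,Y \right)} = - \frac{1}{2}$ ($C{\left(B,Y \right)} = \frac{1}{-2} = - \frac{1}{2}$)
$\frac{\left(\left(-890 - 990\right) + 625\right) + C{\left(-4,-61 \right)}}{-1814 - 4990} = \frac{\left(\left(-890 - 990\right) + 625\right) - \frac{1}{2}}{-1814 - 4990} = \frac{\left(-1880 + 625\right) - \frac{1}{2}}{-6804} = \left(-1255 - \frac{1}{2}\right) \left(- \frac{1}{6804}\right) = \left(- \frac{2511}{2}\right) \left(- \frac{1}{6804}\right) = \frac{31}{168}$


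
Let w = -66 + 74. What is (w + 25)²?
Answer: 1089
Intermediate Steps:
w = 8
(w + 25)² = (8 + 25)² = 33² = 1089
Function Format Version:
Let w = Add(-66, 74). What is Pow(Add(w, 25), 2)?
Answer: 1089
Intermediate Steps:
w = 8
Pow(Add(w, 25), 2) = Pow(Add(8, 25), 2) = Pow(33, 2) = 1089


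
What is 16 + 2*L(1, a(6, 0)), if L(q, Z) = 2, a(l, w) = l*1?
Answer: 20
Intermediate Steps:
a(l, w) = l
16 + 2*L(1, a(6, 0)) = 16 + 2*2 = 16 + 4 = 20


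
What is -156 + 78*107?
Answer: 8190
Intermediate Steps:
-156 + 78*107 = -156 + 8346 = 8190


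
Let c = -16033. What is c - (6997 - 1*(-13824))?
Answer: -36854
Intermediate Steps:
c - (6997 - 1*(-13824)) = -16033 - (6997 - 1*(-13824)) = -16033 - (6997 + 13824) = -16033 - 1*20821 = -16033 - 20821 = -36854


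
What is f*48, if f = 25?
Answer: 1200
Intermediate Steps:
f*48 = 25*48 = 1200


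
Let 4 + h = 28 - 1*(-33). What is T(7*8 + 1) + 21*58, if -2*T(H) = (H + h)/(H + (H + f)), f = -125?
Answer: 13455/11 ≈ 1223.2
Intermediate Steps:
h = 57 (h = -4 + (28 - 1*(-33)) = -4 + (28 + 33) = -4 + 61 = 57)
T(H) = -(57 + H)/(2*(-125 + 2*H)) (T(H) = -(H + 57)/(2*(H + (H - 125))) = -(57 + H)/(2*(H + (-125 + H))) = -(57 + H)/(2*(-125 + 2*H)))
T(7*8 + 1) + 21*58 = (-57 - (7*8 + 1))/(2*(-125 + 2*(7*8 + 1))) + 21*58 = (-57 - (56 + 1))/(2*(-125 + 2*(56 + 1))) + 1218 = (-57 - 1*57)/(2*(-125 + 2*57)) + 1218 = (-57 - 57)/(2*(-125 + 114)) + 1218 = (½)*(-114)/(-11) + 1218 = (½)*(-1/11)*(-114) + 1218 = 57/11 + 1218 = 13455/11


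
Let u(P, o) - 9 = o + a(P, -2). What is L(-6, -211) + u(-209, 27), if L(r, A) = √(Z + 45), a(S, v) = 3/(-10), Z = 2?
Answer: 357/10 + √47 ≈ 42.556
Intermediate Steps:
a(S, v) = -3/10 (a(S, v) = 3*(-⅒) = -3/10)
u(P, o) = 87/10 + o (u(P, o) = 9 + (o - 3/10) = 9 + (-3/10 + o) = 87/10 + o)
L(r, A) = √47 (L(r, A) = √(2 + 45) = √47)
L(-6, -211) + u(-209, 27) = √47 + (87/10 + 27) = √47 + 357/10 = 357/10 + √47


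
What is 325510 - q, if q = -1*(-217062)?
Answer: 108448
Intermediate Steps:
q = 217062
325510 - q = 325510 - 1*217062 = 325510 - 217062 = 108448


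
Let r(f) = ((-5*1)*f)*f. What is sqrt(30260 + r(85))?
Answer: I*sqrt(5865) ≈ 76.583*I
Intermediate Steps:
r(f) = -5*f**2 (r(f) = (-5*f)*f = -5*f**2)
sqrt(30260 + r(85)) = sqrt(30260 - 5*85**2) = sqrt(30260 - 5*7225) = sqrt(30260 - 36125) = sqrt(-5865) = I*sqrt(5865)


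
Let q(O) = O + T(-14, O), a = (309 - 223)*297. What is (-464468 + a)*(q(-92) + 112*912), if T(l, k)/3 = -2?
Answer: -44790642596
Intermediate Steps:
T(l, k) = -6 (T(l, k) = 3*(-2) = -6)
a = 25542 (a = 86*297 = 25542)
q(O) = -6 + O (q(O) = O - 6 = -6 + O)
(-464468 + a)*(q(-92) + 112*912) = (-464468 + 25542)*((-6 - 92) + 112*912) = -438926*(-98 + 102144) = -438926*102046 = -44790642596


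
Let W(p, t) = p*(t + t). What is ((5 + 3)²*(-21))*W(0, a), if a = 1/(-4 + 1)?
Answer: 0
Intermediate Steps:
a = -⅓ (a = 1/(-3) = -⅓ ≈ -0.33333)
W(p, t) = 2*p*t (W(p, t) = p*(2*t) = 2*p*t)
((5 + 3)²*(-21))*W(0, a) = ((5 + 3)²*(-21))*(2*0*(-⅓)) = (8²*(-21))*0 = (64*(-21))*0 = -1344*0 = 0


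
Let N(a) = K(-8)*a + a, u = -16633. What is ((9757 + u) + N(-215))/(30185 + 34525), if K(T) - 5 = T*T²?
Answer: 50957/32355 ≈ 1.5749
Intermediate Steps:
K(T) = 5 + T³ (K(T) = 5 + T*T² = 5 + T³)
N(a) = -506*a (N(a) = (5 + (-8)³)*a + a = (5 - 512)*a + a = -507*a + a = -506*a)
((9757 + u) + N(-215))/(30185 + 34525) = ((9757 - 16633) - 506*(-215))/(30185 + 34525) = (-6876 + 108790)/64710 = 101914*(1/64710) = 50957/32355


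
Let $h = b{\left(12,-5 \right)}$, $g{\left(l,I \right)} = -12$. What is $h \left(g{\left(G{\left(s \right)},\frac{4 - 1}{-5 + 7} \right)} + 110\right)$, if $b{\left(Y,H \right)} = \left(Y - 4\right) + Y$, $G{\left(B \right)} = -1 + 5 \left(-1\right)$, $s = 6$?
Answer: $1960$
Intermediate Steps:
$G{\left(B \right)} = -6$ ($G{\left(B \right)} = -1 - 5 = -6$)
$b{\left(Y,H \right)} = -4 + 2 Y$ ($b{\left(Y,H \right)} = \left(-4 + Y\right) + Y = -4 + 2 Y$)
$h = 20$ ($h = -4 + 2 \cdot 12 = -4 + 24 = 20$)
$h \left(g{\left(G{\left(s \right)},\frac{4 - 1}{-5 + 7} \right)} + 110\right) = 20 \left(-12 + 110\right) = 20 \cdot 98 = 1960$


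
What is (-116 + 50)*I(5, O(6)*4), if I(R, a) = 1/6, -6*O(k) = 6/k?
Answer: -11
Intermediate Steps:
O(k) = -1/k
I(R, a) = ⅙
(-116 + 50)*I(5, O(6)*4) = (-116 + 50)*(⅙) = -66*⅙ = -11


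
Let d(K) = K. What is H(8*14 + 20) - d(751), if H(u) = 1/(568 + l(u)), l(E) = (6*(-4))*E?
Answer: -1952601/2600 ≈ -751.00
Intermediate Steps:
l(E) = -24*E
H(u) = 1/(568 - 24*u)
H(8*14 + 20) - d(751) = -1/(-568 + 24*(8*14 + 20)) - 1*751 = -1/(-568 + 24*(112 + 20)) - 751 = -1/(-568 + 24*132) - 751 = -1/(-568 + 3168) - 751 = -1/2600 - 751 = -1952601/2600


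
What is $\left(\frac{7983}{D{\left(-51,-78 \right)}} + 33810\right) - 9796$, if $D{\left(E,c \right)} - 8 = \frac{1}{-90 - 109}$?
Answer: $\frac{39794891}{1591} \approx 25013.0$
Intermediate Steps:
$D{\left(E,c \right)} = \frac{1591}{199}$ ($D{\left(E,c \right)} = 8 + \frac{1}{-90 - 109} = 8 + \frac{1}{-199} = 8 - \frac{1}{199} = \frac{1591}{199}$)
$\left(\frac{7983}{D{\left(-51,-78 \right)}} + 33810\right) - 9796 = \left(\frac{7983}{\frac{1591}{199}} + 33810\right) - 9796 = \left(7983 \cdot \frac{199}{1591} + 33810\right) - 9796 = \left(\frac{1588617}{1591} + 33810\right) - 9796 = \frac{55380327}{1591} - 9796 = \frac{39794891}{1591}$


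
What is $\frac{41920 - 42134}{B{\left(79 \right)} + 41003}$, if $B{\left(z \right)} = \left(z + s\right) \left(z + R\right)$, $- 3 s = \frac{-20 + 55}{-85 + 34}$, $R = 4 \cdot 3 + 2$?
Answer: $- \frac{10914}{2466935} \approx -0.0044241$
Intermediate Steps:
$R = 14$ ($R = 12 + 2 = 14$)
$s = \frac{35}{153}$ ($s = - \frac{\left(-20 + 55\right) \frac{1}{-85 + 34}}{3} = - \frac{35 \frac{1}{-51}}{3} = - \frac{35 \left(- \frac{1}{51}\right)}{3} = \left(- \frac{1}{3}\right) \left(- \frac{35}{51}\right) = \frac{35}{153} \approx 0.22876$)
$B{\left(z \right)} = \left(14 + z\right) \left(\frac{35}{153} + z\right)$ ($B{\left(z \right)} = \left(z + \frac{35}{153}\right) \left(z + 14\right) = \left(\frac{35}{153} + z\right) \left(14 + z\right) = \left(14 + z\right) \left(\frac{35}{153} + z\right)$)
$\frac{41920 - 42134}{B{\left(79 \right)} + 41003} = \frac{41920 - 42134}{\left(\frac{490}{153} + 79^{2} + \frac{2177}{153} \cdot 79\right) + 41003} = - \frac{214}{\left(\frac{490}{153} + 6241 + \frac{171983}{153}\right) + 41003} = - \frac{214}{\frac{375782}{51} + 41003} = - \frac{214}{\frac{2466935}{51}} = \left(-214\right) \frac{51}{2466935} = - \frac{10914}{2466935}$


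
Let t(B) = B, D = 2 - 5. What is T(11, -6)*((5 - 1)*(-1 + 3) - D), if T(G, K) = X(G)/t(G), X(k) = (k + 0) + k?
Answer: 22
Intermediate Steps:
X(k) = 2*k (X(k) = k + k = 2*k)
D = -3
T(G, K) = 2 (T(G, K) = (2*G)/G = 2)
T(11, -6)*((5 - 1)*(-1 + 3) - D) = 2*((5 - 1)*(-1 + 3) - 1*(-3)) = 2*(4*2 + 3) = 2*(8 + 3) = 2*11 = 22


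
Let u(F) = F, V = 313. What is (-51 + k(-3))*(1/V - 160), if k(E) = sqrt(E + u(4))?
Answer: 2503950/313 ≈ 7999.8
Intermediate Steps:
k(E) = sqrt(4 + E) (k(E) = sqrt(E + 4) = sqrt(4 + E))
(-51 + k(-3))*(1/V - 160) = (-51 + sqrt(4 - 3))*(1/313 - 160) = (-51 + sqrt(1))*(1/313 - 160) = (-51 + 1)*(-50079/313) = -50*(-50079/313) = 2503950/313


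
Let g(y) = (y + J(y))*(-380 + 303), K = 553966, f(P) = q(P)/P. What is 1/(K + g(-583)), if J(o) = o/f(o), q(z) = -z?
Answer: 1/553966 ≈ 1.8052e-6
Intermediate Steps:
f(P) = -1 (f(P) = (-P)/P = -1)
J(o) = -o (J(o) = o/(-1) = o*(-1) = -o)
g(y) = 0 (g(y) = (y - y)*(-380 + 303) = 0*(-77) = 0)
1/(K + g(-583)) = 1/(553966 + 0) = 1/553966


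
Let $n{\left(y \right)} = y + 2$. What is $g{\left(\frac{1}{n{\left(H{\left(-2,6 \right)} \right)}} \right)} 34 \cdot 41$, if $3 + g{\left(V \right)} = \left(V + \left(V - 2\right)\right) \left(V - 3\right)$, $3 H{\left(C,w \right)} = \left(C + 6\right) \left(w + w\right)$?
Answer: $\frac{289255}{81} \approx 3571.1$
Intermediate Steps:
$H{\left(C,w \right)} = \frac{2 w \left(6 + C\right)}{3}$ ($H{\left(C,w \right)} = \frac{\left(C + 6\right) \left(w + w\right)}{3} = \frac{\left(6 + C\right) 2 w}{3} = \frac{2 w \left(6 + C\right)}{3}$)
$n{\left(y \right)} = 2 + y$
$g{\left(V \right)} = -3 + \left(-3 + V\right) \left(-2 + 2 V\right)$ ($g{\left(V \right)} = -3 + \left(V + \left(V - 2\right)\right) \left(V - 3\right) = -3 + \left(V + \left(V - 2\right)\right) \left(-3 + V\right) = -3 + \left(V + \left(-2 + V\right)\right) \left(-3 + V\right) = -3 + \left(-2 + 2 V\right) \left(-3 + V\right) = -3 + \left(-3 + V\right) \left(-2 + 2 V\right)$)
$g{\left(\frac{1}{n{\left(H{\left(-2,6 \right)} \right)}} \right)} 34 \cdot 41 = \left(3 - \frac{8}{2 + \frac{2}{3} \cdot 6 \left(6 - 2\right)} + 2 \left(\frac{1}{2 + \frac{2}{3} \cdot 6 \left(6 - 2\right)}\right)^{2}\right) 34 \cdot 41 = \left(3 - \frac{8}{2 + \frac{2}{3} \cdot 6 \cdot 4} + 2 \left(\frac{1}{2 + \frac{2}{3} \cdot 6 \cdot 4}\right)^{2}\right) 34 \cdot 41 = \left(3 - \frac{8}{2 + 16} + 2 \left(\frac{1}{2 + 16}\right)^{2}\right) 34 \cdot 41 = \left(3 - \frac{8}{18} + 2 \left(\frac{1}{18}\right)^{2}\right) 34 \cdot 41 = \left(3 - \frac{4}{9} + \frac{2}{324}\right) 34 \cdot 41 = \left(3 - \frac{4}{9} + 2 \cdot \frac{1}{324}\right) 34 \cdot 41 = \left(3 - \frac{4}{9} + \frac{1}{162}\right) 34 \cdot 41 = \frac{415}{162} \cdot 34 \cdot 41 = \frac{7055}{81} \cdot 41 = \frac{289255}{81}$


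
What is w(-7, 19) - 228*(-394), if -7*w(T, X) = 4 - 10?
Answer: 628830/7 ≈ 89833.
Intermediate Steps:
w(T, X) = 6/7 (w(T, X) = -(4 - 10)/7 = -⅐*(-6) = 6/7)
w(-7, 19) - 228*(-394) = 6/7 - 228*(-394) = 6/7 + 89832 = 628830/7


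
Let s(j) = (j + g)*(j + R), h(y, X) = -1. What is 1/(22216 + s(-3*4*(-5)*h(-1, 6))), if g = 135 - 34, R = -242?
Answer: 1/9834 ≈ 0.00010169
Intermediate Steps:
g = 101
s(j) = (-242 + j)*(101 + j) (s(j) = (j + 101)*(j - 242) = (101 + j)*(-242 + j) = (-242 + j)*(101 + j))
1/(22216 + s(-3*4*(-5)*h(-1, 6))) = 1/(22216 + (-24442 + (-3*4*(-5)*(-1))² - (-423)*(4*(-5))*(-1))) = 1/(22216 + (-24442 + (-(-60)*(-1))² - (-423)*(-20*(-1)))) = 1/(22216 + (-24442 + (-3*20)² - (-423)*20)) = 1/(22216 + (-24442 + (-60)² - 141*(-60))) = 1/(22216 + (-24442 + 3600 + 8460)) = 1/(22216 - 12382) = 1/9834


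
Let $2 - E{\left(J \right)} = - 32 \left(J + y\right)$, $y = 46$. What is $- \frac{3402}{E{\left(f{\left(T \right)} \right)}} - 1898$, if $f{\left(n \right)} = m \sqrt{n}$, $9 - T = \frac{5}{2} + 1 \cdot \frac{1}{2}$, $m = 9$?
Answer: $- \frac{796046831}{418753} + \frac{244944 \sqrt{6}}{418753} \approx -1899.6$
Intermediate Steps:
$T = 6$ ($T = 9 - \left(\frac{5}{2} + 1 \cdot \frac{1}{2}\right) = 9 - \left(5 \cdot \frac{1}{2} + 1 \cdot \frac{1}{2}\right) = 9 - \left(\frac{5}{2} + \frac{1}{2}\right) = 9 - 3 = 6$)
$f{\left(n \right)} = 9 \sqrt{n}$
$E{\left(J \right)} = 1474 + 32 J$ ($E{\left(J \right)} = 2 - - 32 \left(J + 46\right) = 2 - - 32 \left(46 + J\right) = 2 - \left(-1472 - 32 J\right) = 2 + \left(1472 + 32 J\right) = 1474 + 32 J$)
$- \frac{3402}{E{\left(f{\left(T \right)} \right)}} - 1898 = - \frac{3402}{1474 + 32 \cdot 9 \sqrt{6}} - 1898 = - \frac{3402}{1474 + 288 \sqrt{6}} - 1898 = -1898 - \frac{3402}{1474 + 288 \sqrt{6}}$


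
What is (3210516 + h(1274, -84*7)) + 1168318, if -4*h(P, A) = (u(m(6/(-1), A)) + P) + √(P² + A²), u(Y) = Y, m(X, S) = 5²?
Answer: 17514037/4 - 49*√205/2 ≈ 4.3782e+6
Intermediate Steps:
m(X, S) = 25
h(P, A) = -25/4 - P/4 - √(A² + P²)/4 (h(P, A) = -((25 + P) + √(P² + A²))/4 = -((25 + P) + √(A² + P²))/4 = -(25 + P + √(A² + P²))/4 = -25/4 - P/4 - √(A² + P²)/4)
(3210516 + h(1274, -84*7)) + 1168318 = (3210516 + (-25/4 - ¼*1274 - √((-84*7)² + 1274²)/4)) + 1168318 = (3210516 + (-25/4 - 637/2 - √((-588)² + 1623076)/4)) + 1168318 = (3210516 + (-25/4 - 637/2 - √(345744 + 1623076)/4)) + 1168318 = (3210516 + (-25/4 - 637/2 - 49*√205/2)) + 1168318 = (3210516 + (-1299/4 - 49*√205/2)) + 1168318 = (12840765/4 - 49*√205/2) + 1168318 = 17514037/4 - 49*√205/2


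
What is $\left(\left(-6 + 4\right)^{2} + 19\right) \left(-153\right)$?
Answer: $-3519$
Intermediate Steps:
$\left(\left(-6 + 4\right)^{2} + 19\right) \left(-153\right) = \left(\left(-2\right)^{2} + 19\right) \left(-153\right) = \left(4 + 19\right) \left(-153\right) = 23 \left(-153\right) = -3519$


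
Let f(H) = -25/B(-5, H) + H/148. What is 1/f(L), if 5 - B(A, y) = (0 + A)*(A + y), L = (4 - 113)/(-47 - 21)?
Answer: 1640432/3439527 ≈ 0.47694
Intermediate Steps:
L = 109/68 (L = -109/(-68) = -109*(-1/68) = 109/68 ≈ 1.6029)
B(A, y) = 5 - A*(A + y) (B(A, y) = 5 - (0 + A)*(A + y) = 5 - A*(A + y))
f(H) = -25/(-20 + 5*H) + H/148 (f(H) = -25/(5 - 1*(-5)**2 - 1*(-5)*H) + H/148 = -25/(5 - 1*25 + 5*H) + H*(1/148) = -25/(5 - 25 + 5*H) + H/148 = -25/(-20 + 5*H) + H/148)
1/f(L) = 1/((-740 + 109*(-4 + 109/68)/68)/(148*(-4 + 109/68))) = 1/((-740 + (109/68)*(-163/68))/(148*(-163/68))) = 1/((1/148)*(-68/163)*(-740 - 17767/4624)) = 1/((1/148)*(-68/163)*(-3439527/4624)) = 1/(3439527/1640432) = 1640432/3439527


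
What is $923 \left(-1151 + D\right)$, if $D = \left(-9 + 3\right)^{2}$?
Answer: $-1029145$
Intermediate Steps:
$D = 36$ ($D = \left(-6\right)^{2} = 36$)
$923 \left(-1151 + D\right) = 923 \left(-1151 + 36\right) = 923 \left(-1115\right) = -1029145$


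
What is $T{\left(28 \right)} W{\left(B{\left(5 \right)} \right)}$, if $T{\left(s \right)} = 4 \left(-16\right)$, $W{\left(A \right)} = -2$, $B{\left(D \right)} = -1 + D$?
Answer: $128$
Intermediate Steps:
$T{\left(s \right)} = -64$
$T{\left(28 \right)} W{\left(B{\left(5 \right)} \right)} = \left(-64\right) \left(-2\right) = 128$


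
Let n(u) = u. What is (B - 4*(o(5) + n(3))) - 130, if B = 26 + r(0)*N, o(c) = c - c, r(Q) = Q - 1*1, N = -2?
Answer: -114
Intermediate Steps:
r(Q) = -1 + Q (r(Q) = Q - 1 = -1 + Q)
o(c) = 0
B = 28 (B = 26 + (-1 + 0)*(-2) = 26 - 1*(-2) = 26 + 2 = 28)
(B - 4*(o(5) + n(3))) - 130 = (28 - 4*(0 + 3)) - 130 = (28 - 4*3) - 130 = (28 - 12) - 130 = 16 - 130 = -114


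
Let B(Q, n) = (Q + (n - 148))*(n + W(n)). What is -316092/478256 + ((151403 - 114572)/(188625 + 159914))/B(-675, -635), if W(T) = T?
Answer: -29929296650509/45283863352590 ≈ -0.66093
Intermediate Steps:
B(Q, n) = 2*n*(-148 + Q + n) (B(Q, n) = (Q + (n - 148))*(n + n) = (Q + (-148 + n))*(2*n) = (-148 + Q + n)*(2*n) = 2*n*(-148 + Q + n))
-316092/478256 + ((151403 - 114572)/(188625 + 159914))/B(-675, -635) = -316092/478256 + ((151403 - 114572)/(188625 + 159914))/((2*(-635)*(-148 - 675 - 635))) = -316092*1/478256 + (36831/348539)/((2*(-635)*(-1458))) = -1113/1684 + (36831*(1/348539))/1851660 = -1113/1684 + (36831/348539)*(1/1851660) = -1113/1684 + 12277/215125241580 = -29929296650509/45283863352590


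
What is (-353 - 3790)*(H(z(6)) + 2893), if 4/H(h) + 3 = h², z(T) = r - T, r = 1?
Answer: -131850975/11 ≈ -1.1986e+7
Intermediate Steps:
z(T) = 1 - T
H(h) = 4/(-3 + h²)
(-353 - 3790)*(H(z(6)) + 2893) = (-353 - 3790)*(4/(-3 + (1 - 1*6)²) + 2893) = -4143*(4/(-3 + (1 - 6)²) + 2893) = -4143*(4/(-3 + (-5)²) + 2893) = -4143*(4/(-3 + 25) + 2893) = -4143*(4/22 + 2893) = -4143*(4*(1/22) + 2893) = -4143*(2/11 + 2893) = -4143*31825/11 = -131850975/11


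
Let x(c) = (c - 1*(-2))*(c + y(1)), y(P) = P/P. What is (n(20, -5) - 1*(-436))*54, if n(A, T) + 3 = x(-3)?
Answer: 23490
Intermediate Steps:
y(P) = 1
x(c) = (1 + c)*(2 + c) (x(c) = (c - 1*(-2))*(c + 1) = (c + 2)*(1 + c) = (2 + c)*(1 + c) = (1 + c)*(2 + c))
n(A, T) = -1 (n(A, T) = -3 + (2 + (-3)² + 3*(-3)) = -3 + (2 + 9 - 9) = -3 + 2 = -1)
(n(20, -5) - 1*(-436))*54 = (-1 - 1*(-436))*54 = (-1 + 436)*54 = 435*54 = 23490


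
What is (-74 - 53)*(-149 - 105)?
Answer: 32258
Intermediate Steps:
(-74 - 53)*(-149 - 105) = -127*(-254) = 32258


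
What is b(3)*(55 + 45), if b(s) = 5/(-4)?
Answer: -125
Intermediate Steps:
b(s) = -5/4 (b(s) = 5*(-¼) = -5/4)
b(3)*(55 + 45) = -5*(55 + 45)/4 = -5/4*100 = -125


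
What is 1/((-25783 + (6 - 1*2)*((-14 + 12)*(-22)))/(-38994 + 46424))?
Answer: -7430/25607 ≈ -0.29015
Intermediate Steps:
1/((-25783 + (6 - 1*2)*((-14 + 12)*(-22)))/(-38994 + 46424)) = 1/((-25783 + (6 - 2)*(-2*(-22)))/7430) = 1/((-25783 + 4*44)*(1/7430)) = 1/((-25783 + 176)*(1/7430)) = 1/(-25607*1/7430) = 1/(-25607/7430) = -7430/25607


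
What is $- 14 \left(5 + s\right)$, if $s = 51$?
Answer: $-784$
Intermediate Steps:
$- 14 \left(5 + s\right) = - 14 \left(5 + 51\right) = \left(-14\right) 56 = -784$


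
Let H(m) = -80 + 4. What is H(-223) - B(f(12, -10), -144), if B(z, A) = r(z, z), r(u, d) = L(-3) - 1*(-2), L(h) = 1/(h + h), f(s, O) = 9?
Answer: -467/6 ≈ -77.833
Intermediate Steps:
L(h) = 1/(2*h)
H(m) = -76
r(u, d) = 11/6 (r(u, d) = (½)/(-3) - 1*(-2) = (½)*(-⅓) + 2 = -⅙ + 2 = 11/6)
B(z, A) = 11/6
H(-223) - B(f(12, -10), -144) = -76 - 1*11/6 = -76 - 11/6 = -467/6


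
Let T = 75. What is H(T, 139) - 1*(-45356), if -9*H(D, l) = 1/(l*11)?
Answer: 624143915/13761 ≈ 45356.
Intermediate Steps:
H(D, l) = -1/(99*l) (H(D, l) = -1/(11*l)/9 = -1/(99*l))
H(T, 139) - 1*(-45356) = -1/99/139 - 1*(-45356) = -1/99*1/139 + 45356 = -1/13761 + 45356 = 624143915/13761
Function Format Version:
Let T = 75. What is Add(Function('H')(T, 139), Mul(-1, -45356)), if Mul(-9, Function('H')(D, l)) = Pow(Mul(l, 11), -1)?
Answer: Rational(624143915, 13761) ≈ 45356.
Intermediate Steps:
Function('H')(D, l) = Mul(Rational(-1, 99), Pow(l, -1)) (Function('H')(D, l) = Mul(Rational(-1, 9), Pow(Mul(l, 11), -1)) = Mul(Rational(-1, 9), Pow(Mul(11, l), -1)) = Mul(Rational(-1, 9), Mul(Rational(1, 11), Pow(l, -1))) = Mul(Rational(-1, 99), Pow(l, -1)))
Add(Function('H')(T, 139), Mul(-1, -45356)) = Add(Mul(Rational(-1, 99), Pow(139, -1)), Mul(-1, -45356)) = Add(Mul(Rational(-1, 99), Rational(1, 139)), 45356) = Add(Rational(-1, 13761), 45356) = Rational(624143915, 13761)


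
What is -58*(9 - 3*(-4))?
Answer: -1218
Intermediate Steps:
-58*(9 - 3*(-4)) = -58*(9 + 12) = -58*21 = -1218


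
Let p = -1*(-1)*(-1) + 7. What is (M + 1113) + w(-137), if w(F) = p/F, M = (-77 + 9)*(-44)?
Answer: 562379/137 ≈ 4105.0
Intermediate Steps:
M = 2992 (M = -68*(-44) = 2992)
p = 6 (p = 1*(-1) + 7 = -1 + 7 = 6)
w(F) = 6/F
(M + 1113) + w(-137) = (2992 + 1113) + 6/(-137) = 4105 + 6*(-1/137) = 4105 - 6/137 = 562379/137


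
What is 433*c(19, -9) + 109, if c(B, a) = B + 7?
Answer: 11367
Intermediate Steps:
c(B, a) = 7 + B
433*c(19, -9) + 109 = 433*(7 + 19) + 109 = 433*26 + 109 = 11258 + 109 = 11367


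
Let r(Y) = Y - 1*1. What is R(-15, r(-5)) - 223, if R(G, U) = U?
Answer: -229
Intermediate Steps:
r(Y) = -1 + Y (r(Y) = Y - 1 = -1 + Y)
R(-15, r(-5)) - 223 = (-1 - 5) - 223 = -6 - 223 = -229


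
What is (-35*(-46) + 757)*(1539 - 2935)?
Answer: -3304332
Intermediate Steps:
(-35*(-46) + 757)*(1539 - 2935) = (1610 + 757)*(-1396) = 2367*(-1396) = -3304332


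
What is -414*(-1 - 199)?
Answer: 82800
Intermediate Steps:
-414*(-1 - 199) = -414*(-200) = 82800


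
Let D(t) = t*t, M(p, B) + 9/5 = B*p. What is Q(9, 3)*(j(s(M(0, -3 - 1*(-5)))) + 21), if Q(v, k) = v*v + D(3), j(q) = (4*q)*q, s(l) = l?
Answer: 15282/5 ≈ 3056.4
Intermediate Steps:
M(p, B) = -9/5 + B*p
D(t) = t²
j(q) = 4*q²
Q(v, k) = 9 + v² (Q(v, k) = v*v + 3² = v² + 9 = 9 + v²)
Q(9, 3)*(j(s(M(0, -3 - 1*(-5)))) + 21) = (9 + 9²)*(4*(-9/5 + (-3 - 1*(-5))*0)² + 21) = (9 + 81)*(4*(-9/5 + (-3 + 5)*0)² + 21) = 90*(4*(-9/5 + 2*0)² + 21) = 90*(4*(-9/5 + 0)² + 21) = 90*(4*(-9/5)² + 21) = 90*(4*(81/25) + 21) = 90*(324/25 + 21) = 90*(849/25) = 15282/5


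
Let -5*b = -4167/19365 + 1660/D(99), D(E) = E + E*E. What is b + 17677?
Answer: 56482022683/3195225 ≈ 17677.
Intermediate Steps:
D(E) = E + E**2
b = 30358/3195225 (b = -(-4167/19365 + 1660/((99*(1 + 99))))/5 = -(-4167*1/19365 + 1660/((99*100)))/5 = -(-1389/6455 + 1660/9900)/5 = -(-1389/6455 + 1660*(1/9900))/5 = -(-1389/6455 + 83/495)/5 = -1/5*(-30358/639045) = 30358/3195225 ≈ 0.0095011)
b + 17677 = 30358/3195225 + 17677 = 56482022683/3195225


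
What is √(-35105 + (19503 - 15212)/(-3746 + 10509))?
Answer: 2*I*√401402350678/6763 ≈ 187.36*I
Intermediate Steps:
√(-35105 + (19503 - 15212)/(-3746 + 10509)) = √(-35105 + 4291/6763) = √(-237410824/6763) = 2*I*√401402350678/6763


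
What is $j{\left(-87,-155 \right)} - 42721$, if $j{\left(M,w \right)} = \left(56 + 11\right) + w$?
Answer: $-42809$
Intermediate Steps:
$j{\left(M,w \right)} = 67 + w$
$j{\left(-87,-155 \right)} - 42721 = \left(67 - 155\right) - 42721 = -88 - 42721 = -42809$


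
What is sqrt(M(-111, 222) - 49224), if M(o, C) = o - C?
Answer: I*sqrt(49557) ≈ 222.61*I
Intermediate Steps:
sqrt(M(-111, 222) - 49224) = sqrt((-111 - 1*222) - 49224) = sqrt((-111 - 222) - 49224) = sqrt(-333 - 49224) = sqrt(-49557) = I*sqrt(49557)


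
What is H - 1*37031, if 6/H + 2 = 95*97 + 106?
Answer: -345091883/9319 ≈ -37031.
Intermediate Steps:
H = 6/9319 (H = 6/(-2 + (95*97 + 106)) = 6/(-2 + (9215 + 106)) = 6/(-2 + 9321) = 6/9319 ≈ 0.00064385)
H - 1*37031 = 6/9319 - 1*37031 = 6/9319 - 37031 = -345091883/9319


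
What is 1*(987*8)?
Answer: 7896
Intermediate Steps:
1*(987*8) = 1*7896 = 7896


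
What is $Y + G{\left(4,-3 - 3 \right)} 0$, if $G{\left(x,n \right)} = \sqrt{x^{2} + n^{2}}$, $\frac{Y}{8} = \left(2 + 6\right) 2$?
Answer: $128$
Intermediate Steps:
$Y = 128$ ($Y = 8 \left(2 + 6\right) 2 = 8 \cdot 8 \cdot 2 = 8 \cdot 16 = 128$)
$G{\left(x,n \right)} = \sqrt{n^{2} + x^{2}}$
$Y + G{\left(4,-3 - 3 \right)} 0 = 128 + \sqrt{\left(-3 - 3\right)^{2} + 4^{2}} \cdot 0 = 128 + \sqrt{\left(-6\right)^{2} + 16} \cdot 0 = 128 + \sqrt{36 + 16} \cdot 0 = 128 + \sqrt{52} \cdot 0 = 128 + 2 \sqrt{13} \cdot 0 = 128 + 0 = 128$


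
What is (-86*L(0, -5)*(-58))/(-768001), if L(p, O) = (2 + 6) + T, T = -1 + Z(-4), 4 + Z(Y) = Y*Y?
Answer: -94772/768001 ≈ -0.12340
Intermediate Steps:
Z(Y) = -4 + Y² (Z(Y) = -4 + Y*Y = -4 + Y²)
T = 11 (T = -1 + (-4 + (-4)²) = -1 + (-4 + 16) = -1 + 12 = 11)
L(p, O) = 19 (L(p, O) = (2 + 6) + 11 = 8 + 11 = 19)
(-86*L(0, -5)*(-58))/(-768001) = (-86*19*(-58))/(-768001) = -1634*(-58)*(-1/768001) = 94772*(-1/768001) = -94772/768001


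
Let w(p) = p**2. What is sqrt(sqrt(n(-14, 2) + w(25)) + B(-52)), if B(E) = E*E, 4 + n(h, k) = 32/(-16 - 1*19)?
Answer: sqrt(3312400 + 35*sqrt(759605))/35 ≈ 52.239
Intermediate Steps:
n(h, k) = -172/35 (n(h, k) = -4 + 32/(-16 - 1*19) = -4 + 32/(-16 - 19) = -4 + 32/(-35) = -4 + 32*(-1/35) = -4 - 32/35 = -172/35)
B(E) = E**2
sqrt(sqrt(n(-14, 2) + w(25)) + B(-52)) = sqrt(sqrt(-172/35 + 25**2) + (-52)**2) = sqrt(sqrt(-172/35 + 625) + 2704) = sqrt(sqrt(21703/35) + 2704) = sqrt(sqrt(759605)/35 + 2704) = sqrt(2704 + sqrt(759605)/35)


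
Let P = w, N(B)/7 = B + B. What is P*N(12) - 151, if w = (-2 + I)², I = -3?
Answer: 4049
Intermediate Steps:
N(B) = 14*B (N(B) = 7*(B + B) = 7*(2*B) = 14*B)
w = 25 (w = (-2 - 3)² = (-5)² = 25)
P = 25
P*N(12) - 151 = 25*(14*12) - 151 = 25*168 - 151 = 4200 - 151 = 4049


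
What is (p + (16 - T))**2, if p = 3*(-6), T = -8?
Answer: 36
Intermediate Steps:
p = -18
(p + (16 - T))**2 = (-18 + (16 - 1*(-8)))**2 = (-18 + (16 + 8))**2 = (-18 + 24)**2 = 6**2 = 36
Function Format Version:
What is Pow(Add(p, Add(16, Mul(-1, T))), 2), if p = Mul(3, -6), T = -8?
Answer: 36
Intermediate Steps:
p = -18
Pow(Add(p, Add(16, Mul(-1, T))), 2) = Pow(Add(-18, Add(16, Mul(-1, -8))), 2) = Pow(Add(-18, Add(16, 8)), 2) = Pow(Add(-18, 24), 2) = Pow(6, 2) = 36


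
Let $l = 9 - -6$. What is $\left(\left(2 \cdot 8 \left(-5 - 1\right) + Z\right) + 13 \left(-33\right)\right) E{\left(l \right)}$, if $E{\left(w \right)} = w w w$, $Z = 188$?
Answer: $-1137375$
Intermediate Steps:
$l = 15$ ($l = 9 + 6 = 15$)
$E{\left(w \right)} = w^{3}$ ($E{\left(w \right)} = w^{2} w = w^{3}$)
$\left(\left(2 \cdot 8 \left(-5 - 1\right) + Z\right) + 13 \left(-33\right)\right) E{\left(l \right)} = \left(\left(2 \cdot 8 \left(-5 - 1\right) + 188\right) + 13 \left(-33\right)\right) 15^{3} = \left(\left(16 \left(-5 - 1\right) + 188\right) - 429\right) 3375 = \left(\left(16 \left(-6\right) + 188\right) - 429\right) 3375 = \left(\left(-96 + 188\right) - 429\right) 3375 = \left(92 - 429\right) 3375 = \left(-337\right) 3375 = -1137375$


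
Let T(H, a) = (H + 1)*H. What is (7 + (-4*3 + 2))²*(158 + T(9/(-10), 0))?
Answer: 142119/100 ≈ 1421.2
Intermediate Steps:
T(H, a) = H*(1 + H) (T(H, a) = (1 + H)*H = H*(1 + H))
(7 + (-4*3 + 2))²*(158 + T(9/(-10), 0)) = (7 + (-4*3 + 2))²*(158 + (9/(-10))*(1 + 9/(-10))) = (7 + (-12 + 2))²*(158 + (9*(-⅒))*(1 + 9*(-⅒))) = (7 - 10)²*(158 - 9*(1 - 9/10)/10) = (-3)²*(158 - 9/10*⅒) = 9*(158 - 9/100) = 9*(15791/100) = 142119/100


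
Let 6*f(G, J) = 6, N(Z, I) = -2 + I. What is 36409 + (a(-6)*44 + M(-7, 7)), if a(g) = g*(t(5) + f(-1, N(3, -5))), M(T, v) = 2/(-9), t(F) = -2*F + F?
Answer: 337183/9 ≈ 37465.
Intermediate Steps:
f(G, J) = 1 (f(G, J) = (⅙)*6 = 1)
t(F) = -F
M(T, v) = -2/9 (M(T, v) = 2*(-⅑) = -2/9)
a(g) = -4*g (a(g) = g*(-1*5 + 1) = g*(-5 + 1) = g*(-4) = -4*g)
36409 + (a(-6)*44 + M(-7, 7)) = 36409 + (-4*(-6)*44 - 2/9) = 36409 + (24*44 - 2/9) = 36409 + (1056 - 2/9) = 36409 + 9502/9 = 337183/9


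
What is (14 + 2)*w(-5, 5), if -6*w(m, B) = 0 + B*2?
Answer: -80/3 ≈ -26.667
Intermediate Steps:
w(m, B) = -B/3 (w(m, B) = -(0 + B*2)/6 = -(0 + 2*B)/6 = -B/3)
(14 + 2)*w(-5, 5) = (14 + 2)*(-⅓*5) = 16*(-5/3) = -80/3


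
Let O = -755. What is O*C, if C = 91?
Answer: -68705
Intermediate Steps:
O*C = -755*91 = -68705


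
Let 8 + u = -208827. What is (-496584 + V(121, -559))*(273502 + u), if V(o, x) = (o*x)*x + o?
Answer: 2412967495246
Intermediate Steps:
u = -208835 (u = -8 - 208827 = -208835)
V(o, x) = o + o*x**2 (V(o, x) = o*x**2 + o = o + o*x**2)
(-496584 + V(121, -559))*(273502 + u) = (-496584 + 121*(1 + (-559)**2))*(273502 - 208835) = (-496584 + 121*(1 + 312481))*64667 = (-496584 + 121*312482)*64667 = (-496584 + 37810322)*64667 = 37313738*64667 = 2412967495246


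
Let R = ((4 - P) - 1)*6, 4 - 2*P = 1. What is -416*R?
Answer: -3744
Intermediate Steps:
P = 3/2 (P = 2 - ½*1 = 2 - ½ = 3/2 ≈ 1.5000)
R = 9 (R = ((4 - 1*3/2) - 1)*6 = ((4 - 3/2) - 1)*6 = (5/2 - 1)*6 = (3/2)*6 = 9)
-416*R = -416*9 = -3744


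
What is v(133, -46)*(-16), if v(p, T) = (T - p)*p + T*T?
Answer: 347056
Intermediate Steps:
v(p, T) = T² + p*(T - p) (v(p, T) = p*(T - p) + T² = T² + p*(T - p))
v(133, -46)*(-16) = ((-46)² - 1*133² - 46*133)*(-16) = (2116 - 1*17689 - 6118)*(-16) = (2116 - 17689 - 6118)*(-16) = -21691*(-16) = 347056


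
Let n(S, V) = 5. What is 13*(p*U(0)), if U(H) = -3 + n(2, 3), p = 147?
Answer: 3822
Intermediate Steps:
U(H) = 2 (U(H) = -3 + 5 = 2)
13*(p*U(0)) = 13*(147*2) = 13*294 = 3822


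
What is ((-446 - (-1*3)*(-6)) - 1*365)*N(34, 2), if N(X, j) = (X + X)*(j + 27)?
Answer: -1634788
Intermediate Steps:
N(X, j) = 2*X*(27 + j) (N(X, j) = (2*X)*(27 + j) = 2*X*(27 + j))
((-446 - (-1*3)*(-6)) - 1*365)*N(34, 2) = ((-446 - (-1*3)*(-6)) - 1*365)*(2*34*(27 + 2)) = ((-446 - (-3)*(-6)) - 365)*(2*34*29) = ((-446 - 1*18) - 365)*1972 = ((-446 - 18) - 365)*1972 = (-464 - 365)*1972 = -829*1972 = -1634788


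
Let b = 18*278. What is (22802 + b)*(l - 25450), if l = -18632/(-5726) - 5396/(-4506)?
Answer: -4563865910023768/6450339 ≈ -7.0754e+8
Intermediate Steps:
b = 5004
l = 28713322/6450339 (l = -18632*(-1/5726) - 5396*(-1/4506) = 9316/2863 + 2698/2253 = 28713322/6450339 ≈ 4.4514)
(22802 + b)*(l - 25450) = (22802 + 5004)*(28713322/6450339 - 25450) = 27806*(-164132414228/6450339) = -4563865910023768/6450339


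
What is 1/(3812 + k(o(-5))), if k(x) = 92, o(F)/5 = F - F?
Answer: 1/3904 ≈ 0.00025615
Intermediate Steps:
o(F) = 0 (o(F) = 5*(F - F) = 5*0 = 0)
1/(3812 + k(o(-5))) = 1/(3812 + 92) = 1/3904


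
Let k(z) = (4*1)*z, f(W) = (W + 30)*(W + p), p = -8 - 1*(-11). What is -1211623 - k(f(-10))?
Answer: -1211063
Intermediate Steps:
p = 3 (p = -8 + 11 = 3)
f(W) = (3 + W)*(30 + W) (f(W) = (W + 30)*(W + 3) = (30 + W)*(3 + W) = (3 + W)*(30 + W))
k(z) = 4*z
-1211623 - k(f(-10)) = -1211623 - 4*(90 + (-10)**2 + 33*(-10)) = -1211623 - 4*(90 + 100 - 330) = -1211623 - 4*(-140) = -1211623 - 1*(-560) = -1211623 + 560 = -1211063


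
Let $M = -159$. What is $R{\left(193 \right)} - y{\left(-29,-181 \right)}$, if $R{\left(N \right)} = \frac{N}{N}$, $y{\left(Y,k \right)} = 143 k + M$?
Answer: $26043$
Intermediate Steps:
$y{\left(Y,k \right)} = -159 + 143 k$ ($y{\left(Y,k \right)} = 143 k - 159 = -159 + 143 k$)
$R{\left(N \right)} = 1$
$R{\left(193 \right)} - y{\left(-29,-181 \right)} = 1 - \left(-159 + 143 \left(-181\right)\right) = 1 - \left(-159 - 25883\right) = 1 - -26042 = 1 + 26042 = 26043$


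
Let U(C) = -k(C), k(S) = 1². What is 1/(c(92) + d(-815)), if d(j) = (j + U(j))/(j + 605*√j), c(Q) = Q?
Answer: 573048505/52721750992 - 10285*I*√815/52721750992 ≈ 0.010869 - 5.5692e-6*I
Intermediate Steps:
k(S) = 1
U(C) = -1 (U(C) = -1*1 = -1)
d(j) = (-1 + j)/(j + 605*√j) (d(j) = (j - 1)/(j + 605*√j) = (-1 + j)/(j + 605*√j))
1/(c(92) + d(-815)) = 1/(92 + (-1 - 815)/(-815 + 605*√(-815))) = 1/(92 - 816/(-815 + 605*(I*√815))) = 1/(92 - 816/(-815 + 605*I*√815))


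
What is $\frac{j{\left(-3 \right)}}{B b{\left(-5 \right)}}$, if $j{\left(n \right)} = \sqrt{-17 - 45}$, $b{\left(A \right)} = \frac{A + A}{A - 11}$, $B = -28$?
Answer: $- \frac{2 i \sqrt{62}}{35} \approx - 0.44994 i$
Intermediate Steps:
$b{\left(A \right)} = \frac{2 A}{-11 + A}$
$j{\left(n \right)} = i \sqrt{62}$ ($j{\left(n \right)} = \sqrt{-62} = i \sqrt{62}$)
$\frac{j{\left(-3 \right)}}{B b{\left(-5 \right)}} = \frac{i \sqrt{62}}{\left(-28\right) 2 \left(-5\right) \frac{1}{-11 - 5}} = \frac{i \sqrt{62}}{\left(-28\right) 2 \left(-5\right) \frac{1}{-16}} = \frac{i \sqrt{62}}{\left(-28\right) 2 \left(-5\right) \left(- \frac{1}{16}\right)} = \frac{i \sqrt{62}}{\left(-28\right) \frac{5}{8}} = \frac{i \sqrt{62}}{- \frac{35}{2}} = i \sqrt{62} \left(- \frac{2}{35}\right) = - \frac{2 i \sqrt{62}}{35}$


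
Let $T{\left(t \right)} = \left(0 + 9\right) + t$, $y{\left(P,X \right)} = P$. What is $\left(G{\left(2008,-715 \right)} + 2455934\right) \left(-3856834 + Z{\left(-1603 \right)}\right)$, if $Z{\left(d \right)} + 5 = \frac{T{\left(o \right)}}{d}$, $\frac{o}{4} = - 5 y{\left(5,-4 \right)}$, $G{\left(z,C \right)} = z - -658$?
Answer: $- \frac{2171475147714800}{229} \approx -9.4824 \cdot 10^{12}$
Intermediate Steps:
$G{\left(z,C \right)} = 658 + z$ ($G{\left(z,C \right)} = z + 658 = 658 + z$)
$o = -100$ ($o = 4 \left(\left(-5\right) 5\right) = 4 \left(-25\right) = -100$)
$T{\left(t \right)} = 9 + t$
$Z{\left(d \right)} = -5 - \frac{91}{d}$ ($Z{\left(d \right)} = -5 + \frac{9 - 100}{d} = -5 - \frac{91}{d}$)
$\left(G{\left(2008,-715 \right)} + 2455934\right) \left(-3856834 + Z{\left(-1603 \right)}\right) = \left(\left(658 + 2008\right) + 2455934\right) \left(-3856834 - \left(5 + \frac{91}{-1603}\right)\right) = \left(2666 + 2455934\right) \left(-3856834 - \frac{1132}{229}\right) = 2458600 \left(-3856834 + \left(-5 + \frac{13}{229}\right)\right) = 2458600 \left(-3856834 - \frac{1132}{229}\right) = 2458600 \left(- \frac{883216118}{229}\right) = - \frac{2171475147714800}{229}$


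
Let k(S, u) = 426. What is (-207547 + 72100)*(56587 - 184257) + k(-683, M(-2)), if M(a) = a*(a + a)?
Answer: 17292518916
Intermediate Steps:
M(a) = 2*a² (M(a) = a*(2*a) = 2*a²)
(-207547 + 72100)*(56587 - 184257) + k(-683, M(-2)) = (-207547 + 72100)*(56587 - 184257) + 426 = -135447*(-127670) + 426 = 17292518490 + 426 = 17292518916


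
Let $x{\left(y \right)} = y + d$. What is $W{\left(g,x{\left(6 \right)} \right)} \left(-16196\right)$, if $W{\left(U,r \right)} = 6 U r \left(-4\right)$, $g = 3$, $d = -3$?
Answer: $3498336$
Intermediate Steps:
$x{\left(y \right)} = -3 + y$ ($x{\left(y \right)} = y - 3 = -3 + y$)
$W{\left(U,r \right)} = - 24 U r$ ($W{\left(U,r \right)} = 6 U r \left(-4\right) = - 24 U r$)
$W{\left(g,x{\left(6 \right)} \right)} \left(-16196\right) = \left(-24\right) 3 \left(-3 + 6\right) \left(-16196\right) = \left(-24\right) 3 \cdot 3 \left(-16196\right) = \left(-216\right) \left(-16196\right) = 3498336$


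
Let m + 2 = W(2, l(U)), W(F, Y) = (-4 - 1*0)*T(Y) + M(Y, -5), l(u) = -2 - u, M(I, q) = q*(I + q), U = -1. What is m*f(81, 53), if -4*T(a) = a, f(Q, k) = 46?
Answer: 1242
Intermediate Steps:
T(a) = -a/4
W(F, Y) = 25 - 4*Y (W(F, Y) = (-4 - 1*0)*(-Y/4) - 5*(Y - 5) = (-4 + 0)*(-Y/4) - 5*(-5 + Y) = -(-1)*Y + (25 - 5*Y) = Y + (25 - 5*Y) = 25 - 4*Y)
m = 27 (m = -2 + (25 - 4*(-2 - 1*(-1))) = -2 + (25 - 4*(-2 + 1)) = -2 + (25 - 4*(-1)) = -2 + (25 + 4) = -2 + 29 = 27)
m*f(81, 53) = 27*46 = 1242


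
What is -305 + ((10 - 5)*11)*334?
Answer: 18065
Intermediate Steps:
-305 + ((10 - 5)*11)*334 = -305 + (5*11)*334 = -305 + 55*334 = -305 + 18370 = 18065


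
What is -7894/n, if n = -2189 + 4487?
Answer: -3947/1149 ≈ -3.4352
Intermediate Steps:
n = 2298
-7894/n = -7894/2298 = -7894*1/2298 = -3947/1149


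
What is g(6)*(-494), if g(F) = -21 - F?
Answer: 13338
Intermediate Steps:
g(6)*(-494) = (-21 - 1*6)*(-494) = (-21 - 6)*(-494) = -27*(-494) = 13338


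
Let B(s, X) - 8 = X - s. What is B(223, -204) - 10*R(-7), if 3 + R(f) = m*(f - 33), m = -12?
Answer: -5189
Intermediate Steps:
B(s, X) = 8 + X - s (B(s, X) = 8 + (X - s) = 8 + X - s)
R(f) = 393 - 12*f (R(f) = -3 - 12*(f - 33) = -3 - 12*(-33 + f) = -3 + (396 - 12*f) = 393 - 12*f)
B(223, -204) - 10*R(-7) = (8 - 204 - 1*223) - 10*(393 - 12*(-7)) = (8 - 204 - 223) - 10*(393 + 84) = -419 - 10*477 = -419 - 1*4770 = -419 - 4770 = -5189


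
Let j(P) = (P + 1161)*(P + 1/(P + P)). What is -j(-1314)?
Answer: -58704281/292 ≈ -2.0104e+5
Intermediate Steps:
j(P) = (1161 + P)*(P + 1/(2*P))
-j(-1314) = -(½ + (-1314)² + 1161*(-1314) + (1161/2)/(-1314)) = -(½ + 1726596 - 1525554 + (1161/2)*(-1/1314)) = -(½ + 1726596 - 1525554 - 129/292) = -1*58704281/292 = -58704281/292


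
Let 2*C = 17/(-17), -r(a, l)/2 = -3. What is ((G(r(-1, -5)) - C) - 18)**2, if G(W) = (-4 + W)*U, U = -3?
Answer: 2209/4 ≈ 552.25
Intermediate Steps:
r(a, l) = 6 (r(a, l) = -2*(-3) = 6)
C = -1/2 (C = (17/(-17))/2 = (17*(-1/17))/2 = (1/2)*(-1) = -1/2 ≈ -0.50000)
G(W) = 12 - 3*W (G(W) = (-4 + W)*(-3) = 12 - 3*W)
((G(r(-1, -5)) - C) - 18)**2 = (((12 - 3*6) - 1*(-1/2)) - 18)**2 = (((12 - 18) + 1/2) - 18)**2 = ((-6 + 1/2) - 18)**2 = (-11/2 - 18)**2 = (-47/2)**2 = 2209/4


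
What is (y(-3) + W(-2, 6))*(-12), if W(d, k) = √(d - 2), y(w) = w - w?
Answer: -24*I ≈ -24.0*I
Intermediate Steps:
y(w) = 0
W(d, k) = √(-2 + d)
(y(-3) + W(-2, 6))*(-12) = (0 + √(-2 - 2))*(-12) = (0 + √(-4))*(-12) = (0 + 2*I)*(-12) = (2*I)*(-12) = -24*I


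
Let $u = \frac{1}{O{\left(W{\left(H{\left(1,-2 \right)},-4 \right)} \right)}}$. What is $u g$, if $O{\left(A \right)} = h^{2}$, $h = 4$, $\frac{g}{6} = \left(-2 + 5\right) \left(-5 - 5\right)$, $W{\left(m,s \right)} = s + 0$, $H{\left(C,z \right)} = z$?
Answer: $- \frac{45}{4} \approx -11.25$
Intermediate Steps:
$W{\left(m,s \right)} = s$
$g = -180$ ($g = 6 \left(-2 + 5\right) \left(-5 - 5\right) = 6 \cdot 3 \left(-10\right) = 6 \left(-30\right) = -180$)
$O{\left(A \right)} = 16$ ($O{\left(A \right)} = 4^{2} = 16$)
$u = \frac{1}{16} \approx 0.0625$
$u g = \frac{1}{16} \left(-180\right) = - \frac{45}{4}$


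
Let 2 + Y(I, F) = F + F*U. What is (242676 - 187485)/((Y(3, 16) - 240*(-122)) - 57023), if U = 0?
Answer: -18397/9243 ≈ -1.9904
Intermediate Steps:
Y(I, F) = -2 + F (Y(I, F) = -2 + (F + F*0) = -2 + (F + 0) = -2 + F)
(242676 - 187485)/((Y(3, 16) - 240*(-122)) - 57023) = (242676 - 187485)/(((-2 + 16) - 240*(-122)) - 57023) = 55191/((14 + 29280) - 57023) = 55191/(29294 - 57023) = 55191/(-27729) = 55191*(-1/27729) = -18397/9243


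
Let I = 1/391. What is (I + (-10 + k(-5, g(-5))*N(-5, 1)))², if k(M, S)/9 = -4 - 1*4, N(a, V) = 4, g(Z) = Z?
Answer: 13576211289/152881 ≈ 88803.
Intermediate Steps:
k(M, S) = -72 (k(M, S) = 9*(-4 - 1*4) = 9*(-4 - 4) = 9*(-8) = -72)
I = 1/391 ≈ 0.0025575
(I + (-10 + k(-5, g(-5))*N(-5, 1)))² = (1/391 + (-10 - 72*4))² = (1/391 + (-10 - 288))² = (1/391 - 298)² = (-116517/391)² = 13576211289/152881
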